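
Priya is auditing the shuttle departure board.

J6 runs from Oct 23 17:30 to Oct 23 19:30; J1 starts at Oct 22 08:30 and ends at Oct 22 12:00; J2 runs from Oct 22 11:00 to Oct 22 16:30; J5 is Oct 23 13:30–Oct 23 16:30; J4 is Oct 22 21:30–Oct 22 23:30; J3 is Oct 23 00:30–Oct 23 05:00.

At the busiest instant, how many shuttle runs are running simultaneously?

2

Sort all start/end points and keep a running count:
Oct 22 08:30 start J1 → 1
Oct 22 11:00 start J2 → 2
Oct 22 12:00 end J1 → 1
Oct 22 16:30 end J2 → 0
Oct 22 21:30 start J4 → 1
Oct 22 23:30 end J4 → 0
Oct 23 00:30 start J3 → 1
Oct 23 05:00 end J3 → 0
Oct 23 13:30 start J5 → 1
Oct 23 16:30 end J5 → 0
Oct 23 17:30 start J6 → 1
Oct 23 19:30 end J6 → 0
Peak is 2, at Oct 22 11:00 (J1, J2).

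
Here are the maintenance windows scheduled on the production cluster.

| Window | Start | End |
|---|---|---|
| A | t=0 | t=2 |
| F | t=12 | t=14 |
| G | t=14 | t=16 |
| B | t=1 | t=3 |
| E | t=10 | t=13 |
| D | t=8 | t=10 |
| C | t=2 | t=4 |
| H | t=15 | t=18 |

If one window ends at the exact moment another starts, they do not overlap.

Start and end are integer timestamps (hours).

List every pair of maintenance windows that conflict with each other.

Check each pair: they overlap iff neither finishes before the other starts.
Sorted by start: A, B, C, D, E, F, G, H.
B starts before A ends → A and B overlap.
C starts exactly when A ends (back-to-back, no overlap); A is clear from here.
C starts before B ends → B and C overlap.
D starts after B ends; B is clear from here.
D starts after C ends; C is clear from here.
E starts exactly when D ends (back-to-back, no overlap); D is clear from here.
F starts before E ends → E and F overlap.
G starts after E ends; E is clear from here.
G starts exactly when F ends (back-to-back, no overlap); F is clear from here.
H starts before G ends → G and H overlap.

A & B, B & C, E & F, G & H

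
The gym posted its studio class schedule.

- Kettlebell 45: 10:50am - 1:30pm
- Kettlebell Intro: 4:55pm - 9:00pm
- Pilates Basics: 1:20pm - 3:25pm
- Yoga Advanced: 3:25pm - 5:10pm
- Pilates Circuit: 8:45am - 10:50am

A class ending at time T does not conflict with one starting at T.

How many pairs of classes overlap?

2

Two intervals overlap when each starts before the other ends.
Sorted by start: Pilates Circuit, Kettlebell 45, Pilates Basics, Yoga Advanced, Kettlebell Intro.
Kettlebell 45 starts exactly when Pilates Circuit ends (back-to-back, no overlap); Pilates Circuit is clear from here.
Pilates Basics starts before Kettlebell 45 ends → Kettlebell 45 and Pilates Basics overlap.
Yoga Advanced starts after Kettlebell 45 ends; Kettlebell 45 is clear from here.
Yoga Advanced starts exactly when Pilates Basics ends (back-to-back, no overlap); Pilates Basics is clear from here.
Kettlebell Intro starts before Yoga Advanced ends → Yoga Advanced and Kettlebell Intro overlap.
Overlapping pairs: Kettlebell 45 & Pilates Basics, Kettlebell Intro & Yoga Advanced — 2 in total.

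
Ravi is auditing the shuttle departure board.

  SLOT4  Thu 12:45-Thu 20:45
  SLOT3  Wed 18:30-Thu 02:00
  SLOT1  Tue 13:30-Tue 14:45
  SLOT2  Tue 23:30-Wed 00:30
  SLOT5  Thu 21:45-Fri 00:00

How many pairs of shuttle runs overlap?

0

Sorted by start: SLOT1, SLOT2, SLOT3, SLOT4, SLOT5.
SLOT2 starts after SLOT1 ends — done with SLOT1.
SLOT3 starts after SLOT2 ends — done with SLOT2.
SLOT4 starts after SLOT3 ends — done with SLOT3.
SLOT5 starts after SLOT4 ends.
No pair overlaps.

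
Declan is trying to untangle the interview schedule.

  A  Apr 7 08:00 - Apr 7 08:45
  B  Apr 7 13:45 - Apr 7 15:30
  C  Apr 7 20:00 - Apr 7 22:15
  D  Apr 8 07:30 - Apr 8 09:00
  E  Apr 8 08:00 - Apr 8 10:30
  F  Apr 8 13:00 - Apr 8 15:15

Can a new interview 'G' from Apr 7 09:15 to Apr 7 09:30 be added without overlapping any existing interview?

Yes — the slot is free

A: ends Apr 7 08:45 at or before G starts Apr 7 09:15 → clear.
B: starts Apr 7 13:45 at or after G ends Apr 7 09:30 → clear.
C: starts Apr 7 20:00 at or after G ends Apr 7 09:30 → clear.
D: starts Apr 8 07:30 at or after G ends Apr 7 09:30 → clear.
E: starts Apr 8 08:00 at or after G ends Apr 7 09:30 → clear.
F: starts Apr 8 13:00 at or after G ends Apr 7 09:30 → clear.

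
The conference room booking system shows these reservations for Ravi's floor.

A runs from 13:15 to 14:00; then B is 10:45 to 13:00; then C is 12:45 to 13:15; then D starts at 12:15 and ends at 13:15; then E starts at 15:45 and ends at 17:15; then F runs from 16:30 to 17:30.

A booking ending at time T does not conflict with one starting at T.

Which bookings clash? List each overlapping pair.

Check each pair: they overlap iff neither finishes before the other starts.
Sorted by start: B, D, C, A, E, F.
D starts before B ends → B and D overlap.
C starts before B ends → B and C overlap.
A starts after B ends, so nothing later overlaps B either.
C starts before D ends → D and C overlap.
A starts exactly when D ends (back-to-back, no overlap), so nothing later overlaps D either.
A starts exactly when C ends (back-to-back, no overlap), so nothing later overlaps C either.
E starts after A ends, so nothing later overlaps A either.
F starts before E ends → E and F overlap.

B & C, B & D, C & D, E & F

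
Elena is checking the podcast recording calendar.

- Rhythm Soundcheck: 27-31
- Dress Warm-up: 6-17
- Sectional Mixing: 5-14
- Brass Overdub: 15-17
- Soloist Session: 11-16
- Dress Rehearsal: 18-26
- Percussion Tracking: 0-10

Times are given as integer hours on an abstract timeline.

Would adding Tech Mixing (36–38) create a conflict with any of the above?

Percussion Tracking: ends 10 at or before Tech Mixing starts 36 → clear.
Sectional Mixing: ends 14 at or before Tech Mixing starts 36 → clear.
Dress Warm-up: ends 17 at or before Tech Mixing starts 36 → clear.
Soloist Session: ends 16 at or before Tech Mixing starts 36 → clear.
Brass Overdub: ends 17 at or before Tech Mixing starts 36 → clear.
Dress Rehearsal: ends 26 at or before Tech Mixing starts 36 → clear.
Rhythm Soundcheck: ends 31 at or before Tech Mixing starts 36 → clear.

No — it doesn't clash with anything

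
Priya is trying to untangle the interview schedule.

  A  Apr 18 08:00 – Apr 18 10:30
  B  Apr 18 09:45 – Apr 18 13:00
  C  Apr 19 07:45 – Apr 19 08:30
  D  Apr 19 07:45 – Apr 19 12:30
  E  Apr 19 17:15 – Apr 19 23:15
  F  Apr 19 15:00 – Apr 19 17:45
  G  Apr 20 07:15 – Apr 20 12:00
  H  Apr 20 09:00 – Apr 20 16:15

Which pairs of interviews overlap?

A & B, C & D, E & F, G & H

Two intervals overlap when each starts before the other ends.
Sorted by start: A, B, C, D, F, E, G, H.
B starts before A ends → A and B overlap.
C starts after A ends; A is clear from here.
C starts after B ends; B is clear from here.
D starts before C ends → C and D overlap.
F starts after C ends; C is clear from here.
F starts after D ends; D is clear from here.
E starts before F ends → F and E overlap.
G starts after F ends; F is clear from here.
G starts after E ends; E is clear from here.
H starts before G ends → G and H overlap.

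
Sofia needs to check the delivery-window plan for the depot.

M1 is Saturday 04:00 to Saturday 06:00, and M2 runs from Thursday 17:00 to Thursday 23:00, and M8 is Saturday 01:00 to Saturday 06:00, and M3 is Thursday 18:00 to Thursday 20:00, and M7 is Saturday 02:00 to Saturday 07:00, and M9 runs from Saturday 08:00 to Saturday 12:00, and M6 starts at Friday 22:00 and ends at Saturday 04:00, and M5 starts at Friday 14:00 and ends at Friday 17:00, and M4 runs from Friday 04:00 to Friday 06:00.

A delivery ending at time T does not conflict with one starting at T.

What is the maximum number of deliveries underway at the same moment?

3

Sort all start/end points and keep a running count:
Thursday 17:00 start M2 → 1
Thursday 18:00 start M3 → 2
Thursday 20:00 end M3 → 1
Thursday 23:00 end M2 → 0
Friday 04:00 start M4 → 1
Friday 06:00 end M4 → 0
Friday 14:00 start M5 → 1
Friday 17:00 end M5 → 0
Friday 22:00 start M6 → 1
Saturday 01:00 start M8 → 2
Saturday 02:00 start M7 → 3
Saturday 04:00 end M6 → 2
Saturday 04:00 start M1 → 3
Saturday 06:00 end M1 → 2
Saturday 06:00 end M8 → 1
Saturday 07:00 end M7 → 0
Saturday 08:00 start M9 → 1
Saturday 12:00 end M9 → 0
Peak is 3, at Saturday 02:00 (M6, M7, M8).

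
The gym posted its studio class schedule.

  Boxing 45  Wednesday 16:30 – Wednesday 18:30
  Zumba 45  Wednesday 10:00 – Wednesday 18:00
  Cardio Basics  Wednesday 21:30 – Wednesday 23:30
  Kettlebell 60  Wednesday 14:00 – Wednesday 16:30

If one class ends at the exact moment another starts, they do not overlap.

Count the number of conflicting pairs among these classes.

Sorted by start: Zumba 45, Kettlebell 60, Boxing 45, Cardio Basics.
Kettlebell 60 starts before Zumba 45 ends → Zumba 45 and Kettlebell 60 overlap.
Boxing 45 starts before Zumba 45 ends → Zumba 45 and Boxing 45 overlap.
Cardio Basics starts after Zumba 45 ends.
Boxing 45 starts exactly when Kettlebell 60 ends (back-to-back, no overlap), so Kettlebell 60 has no further overlaps.
Cardio Basics starts after Boxing 45 ends.
Overlapping pairs: Boxing 45 & Zumba 45, Kettlebell 60 & Zumba 45 — 2 in total.

2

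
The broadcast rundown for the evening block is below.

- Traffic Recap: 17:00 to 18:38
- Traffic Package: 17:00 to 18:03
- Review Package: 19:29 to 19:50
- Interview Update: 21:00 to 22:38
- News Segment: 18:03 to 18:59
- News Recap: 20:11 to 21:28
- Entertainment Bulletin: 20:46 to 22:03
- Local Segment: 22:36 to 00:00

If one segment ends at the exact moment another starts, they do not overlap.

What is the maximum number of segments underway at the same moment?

Walk through starts and ends in time order (an end at T is processed before a start at T):
17:00 start Traffic Package → 1
17:00 start Traffic Recap → 2
18:03 end Traffic Package → 1
18:03 start News Segment → 2
18:38 end Traffic Recap → 1
18:59 end News Segment → 0
19:29 start Review Package → 1
19:50 end Review Package → 0
20:11 start News Recap → 1
20:46 start Entertainment Bulletin → 2
21:00 start Interview Update → 3
21:28 end News Recap → 2
22:03 end Entertainment Bulletin → 1
22:36 start Local Segment → 2
22:38 end Interview Update → 1
00:00 end Local Segment → 0
Peak is 3, at 21:00 (Entertainment Bulletin, Interview Update, News Recap).

3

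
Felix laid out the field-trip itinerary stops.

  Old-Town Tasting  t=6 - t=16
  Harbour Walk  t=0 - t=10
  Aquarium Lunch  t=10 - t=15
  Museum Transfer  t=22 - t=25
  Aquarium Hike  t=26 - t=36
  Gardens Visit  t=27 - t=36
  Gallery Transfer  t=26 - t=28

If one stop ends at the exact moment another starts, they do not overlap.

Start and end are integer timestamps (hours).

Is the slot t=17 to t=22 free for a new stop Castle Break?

Harbour Walk: ends t=10 at or before Castle Break starts t=17 → clear.
Old-Town Tasting: ends t=16 at or before Castle Break starts t=17 → clear.
Aquarium Lunch: ends t=15 at or before Castle Break starts t=17 → clear.
Museum Transfer: starts t=22 at or after Castle Break ends t=22 → clear.
Aquarium Hike: starts t=26 at or after Castle Break ends t=22 → clear.
Gallery Transfer: starts t=26 at or after Castle Break ends t=22 → clear.
Gardens Visit: starts t=27 at or after Castle Break ends t=22 → clear.

Yes — the slot is free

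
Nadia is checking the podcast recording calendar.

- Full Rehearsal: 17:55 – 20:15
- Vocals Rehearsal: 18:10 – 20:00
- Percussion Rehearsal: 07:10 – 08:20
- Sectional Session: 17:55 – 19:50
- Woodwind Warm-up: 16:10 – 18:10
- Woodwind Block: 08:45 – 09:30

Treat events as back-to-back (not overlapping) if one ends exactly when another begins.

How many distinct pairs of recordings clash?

5

Sorted by start: Percussion Rehearsal, Woodwind Block, Woodwind Warm-up, Full Rehearsal, Sectional Session, Vocals Rehearsal.
Woodwind Block starts after Percussion Rehearsal ends, so Percussion Rehearsal has no further overlaps.
Woodwind Warm-up starts after Woodwind Block ends, so Woodwind Block has no further overlaps.
Full Rehearsal starts before Woodwind Warm-up ends → Woodwind Warm-up and Full Rehearsal overlap.
Sectional Session starts before Woodwind Warm-up ends → Woodwind Warm-up and Sectional Session overlap.
Vocals Rehearsal starts exactly when Woodwind Warm-up ends (back-to-back, no overlap).
Sectional Session starts before Full Rehearsal ends → Full Rehearsal and Sectional Session overlap.
Vocals Rehearsal starts before Full Rehearsal ends → Full Rehearsal and Vocals Rehearsal overlap.
Vocals Rehearsal starts before Sectional Session ends → Sectional Session and Vocals Rehearsal overlap.
Overlapping pairs: Full Rehearsal & Sectional Session, Full Rehearsal & Vocals Rehearsal, Full Rehearsal & Woodwind Warm-up, Sectional Session & Vocals Rehearsal, Sectional Session & Woodwind Warm-up — 5 in total.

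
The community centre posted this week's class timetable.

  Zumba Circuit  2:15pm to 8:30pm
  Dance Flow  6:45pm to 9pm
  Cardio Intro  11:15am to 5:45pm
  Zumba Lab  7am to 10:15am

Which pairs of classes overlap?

Cardio Intro & Zumba Circuit, Dance Flow & Zumba Circuit

Check each pair: they overlap iff neither finishes before the other starts.
Sorted by start: Zumba Lab, Cardio Intro, Zumba Circuit, Dance Flow.
Cardio Intro starts after Zumba Lab ends, so Zumba Lab has no further overlaps.
Zumba Circuit starts before Cardio Intro ends → Cardio Intro and Zumba Circuit overlap.
Dance Flow starts after Cardio Intro ends.
Dance Flow starts before Zumba Circuit ends → Zumba Circuit and Dance Flow overlap.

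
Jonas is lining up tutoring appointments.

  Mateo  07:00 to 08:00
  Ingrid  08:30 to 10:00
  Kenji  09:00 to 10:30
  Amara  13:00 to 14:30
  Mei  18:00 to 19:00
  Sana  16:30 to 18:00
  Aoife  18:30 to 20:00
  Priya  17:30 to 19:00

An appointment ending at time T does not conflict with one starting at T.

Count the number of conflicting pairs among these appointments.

Sorted by start: Mateo, Ingrid, Kenji, Amara, Sana, Priya, Mei, Aoife.
Ingrid starts after Mateo ends, so nothing later overlaps Mateo either.
Kenji starts before Ingrid ends → Ingrid and Kenji overlap.
Amara starts after Ingrid ends, so nothing later overlaps Ingrid either.
Amara starts after Kenji ends, so nothing later overlaps Kenji either.
Sana starts after Amara ends, so nothing later overlaps Amara either.
Priya starts before Sana ends → Sana and Priya overlap.
Mei starts exactly when Sana ends (back-to-back, no overlap), so nothing later overlaps Sana either.
Mei starts before Priya ends → Priya and Mei overlap.
Aoife starts before Priya ends → Priya and Aoife overlap.
Aoife starts before Mei ends → Mei and Aoife overlap.
Overlapping pairs: Aoife & Mei, Aoife & Priya, Ingrid & Kenji, Mei & Priya, Priya & Sana — 5 in total.

5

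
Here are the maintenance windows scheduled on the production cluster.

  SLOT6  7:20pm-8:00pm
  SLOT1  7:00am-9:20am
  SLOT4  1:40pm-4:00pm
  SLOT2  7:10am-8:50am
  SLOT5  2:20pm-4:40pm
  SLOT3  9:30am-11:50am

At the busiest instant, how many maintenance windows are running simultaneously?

Sort all start/end points and keep a running count:
7:00am start SLOT1 → 1
7:10am start SLOT2 → 2
8:50am end SLOT2 → 1
9:20am end SLOT1 → 0
9:30am start SLOT3 → 1
11:50am end SLOT3 → 0
1:40pm start SLOT4 → 1
2:20pm start SLOT5 → 2
4:00pm end SLOT4 → 1
4:40pm end SLOT5 → 0
7:20pm start SLOT6 → 1
8:00pm end SLOT6 → 0
Peak is 2, at 7:10am (SLOT1, SLOT2).

2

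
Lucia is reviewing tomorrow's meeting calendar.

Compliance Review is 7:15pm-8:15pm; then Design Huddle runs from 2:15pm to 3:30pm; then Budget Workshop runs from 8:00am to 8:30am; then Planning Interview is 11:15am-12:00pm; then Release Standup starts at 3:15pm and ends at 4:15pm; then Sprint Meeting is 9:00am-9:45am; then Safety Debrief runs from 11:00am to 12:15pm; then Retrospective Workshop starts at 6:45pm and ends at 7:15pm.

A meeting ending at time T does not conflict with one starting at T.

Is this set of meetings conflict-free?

No

Sorted by start: Budget Workshop, Sprint Meeting, Safety Debrief, Planning Interview, Design Huddle, Release Standup, Retrospective Workshop, Compliance Review.
Sprint Meeting starts after Budget Workshop ends; Budget Workshop is clear from here.
Safety Debrief starts after Sprint Meeting ends; Sprint Meeting is clear from here.
Planning Interview starts before Safety Debrief ends → Safety Debrief and Planning Interview overlap.
That's a conflict, so the schedule is not conflict-free.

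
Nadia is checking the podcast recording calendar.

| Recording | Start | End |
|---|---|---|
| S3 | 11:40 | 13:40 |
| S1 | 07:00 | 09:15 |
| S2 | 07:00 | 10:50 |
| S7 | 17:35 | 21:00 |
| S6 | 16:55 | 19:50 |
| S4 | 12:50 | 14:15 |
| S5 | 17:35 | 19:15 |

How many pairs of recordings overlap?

Sorted by start: S1, S2, S3, S4, S6, S5, S7.
S2 starts before S1 ends → S1 and S2 overlap.
S3 starts after S1 ends; S1 is clear from here.
S3 starts after S2 ends; S2 is clear from here.
S4 starts before S3 ends → S3 and S4 overlap.
S6 starts after S3 ends; S3 is clear from here.
S6 starts after S4 ends; S4 is clear from here.
S5 starts before S6 ends → S6 and S5 overlap.
S7 starts before S6 ends → S6 and S7 overlap.
S7 starts before S5 ends → S5 and S7 overlap.
Overlapping pairs: S1 & S2, S3 & S4, S5 & S6, S5 & S7, S6 & S7 — 5 in total.

5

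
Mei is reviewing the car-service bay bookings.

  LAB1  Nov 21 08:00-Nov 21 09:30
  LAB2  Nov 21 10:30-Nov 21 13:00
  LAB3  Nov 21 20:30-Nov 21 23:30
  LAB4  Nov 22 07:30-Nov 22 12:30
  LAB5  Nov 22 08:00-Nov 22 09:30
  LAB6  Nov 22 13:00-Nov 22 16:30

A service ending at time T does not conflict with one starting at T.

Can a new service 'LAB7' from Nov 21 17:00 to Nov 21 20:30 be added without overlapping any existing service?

Yes — the slot is free

LAB1: ends Nov 21 09:30 at or before LAB7 starts Nov 21 17:00 → clear.
LAB2: ends Nov 21 13:00 at or before LAB7 starts Nov 21 17:00 → clear.
LAB3: starts Nov 21 20:30 at or after LAB7 ends Nov 21 20:30 → clear.
LAB4: starts Nov 22 07:30 at or after LAB7 ends Nov 21 20:30 → clear.
LAB5: starts Nov 22 08:00 at or after LAB7 ends Nov 21 20:30 → clear.
LAB6: starts Nov 22 13:00 at or after LAB7 ends Nov 21 20:30 → clear.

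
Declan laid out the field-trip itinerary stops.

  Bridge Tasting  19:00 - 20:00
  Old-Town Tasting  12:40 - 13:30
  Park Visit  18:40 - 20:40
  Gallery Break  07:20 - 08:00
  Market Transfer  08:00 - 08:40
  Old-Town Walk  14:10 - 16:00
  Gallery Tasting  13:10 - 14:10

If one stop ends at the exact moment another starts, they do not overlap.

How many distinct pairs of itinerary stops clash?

2

Sorted by start: Gallery Break, Market Transfer, Old-Town Tasting, Gallery Tasting, Old-Town Walk, Park Visit, Bridge Tasting.
Market Transfer starts exactly when Gallery Break ends (back-to-back, no overlap), so nothing later overlaps Gallery Break either.
Old-Town Tasting starts after Market Transfer ends, so nothing later overlaps Market Transfer either.
Gallery Tasting starts before Old-Town Tasting ends → Old-Town Tasting and Gallery Tasting overlap.
Old-Town Walk starts after Old-Town Tasting ends, so nothing later overlaps Old-Town Tasting either.
Old-Town Walk starts exactly when Gallery Tasting ends (back-to-back, no overlap), so nothing later overlaps Gallery Tasting either.
Park Visit starts after Old-Town Walk ends, so nothing later overlaps Old-Town Walk either.
Bridge Tasting starts before Park Visit ends → Park Visit and Bridge Tasting overlap.
Overlapping pairs: Bridge Tasting & Park Visit, Gallery Tasting & Old-Town Tasting — 2 in total.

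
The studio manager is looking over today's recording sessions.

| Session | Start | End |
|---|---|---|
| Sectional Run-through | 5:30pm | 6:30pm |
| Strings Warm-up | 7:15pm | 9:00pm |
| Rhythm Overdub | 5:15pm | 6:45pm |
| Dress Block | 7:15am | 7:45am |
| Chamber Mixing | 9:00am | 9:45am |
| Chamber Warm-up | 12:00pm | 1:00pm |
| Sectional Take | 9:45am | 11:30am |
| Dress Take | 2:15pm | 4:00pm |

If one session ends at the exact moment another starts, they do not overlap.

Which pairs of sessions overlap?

Rhythm Overdub & Sectional Run-through

Sorted by start: Dress Block, Chamber Mixing, Sectional Take, Chamber Warm-up, Dress Take, Rhythm Overdub, Sectional Run-through, Strings Warm-up.
Chamber Mixing starts after Dress Block ends — done with Dress Block.
Sectional Take starts exactly when Chamber Mixing ends (back-to-back, no overlap) — done with Chamber Mixing.
Chamber Warm-up starts after Sectional Take ends — done with Sectional Take.
Dress Take starts after Chamber Warm-up ends — done with Chamber Warm-up.
Rhythm Overdub starts after Dress Take ends — done with Dress Take.
Sectional Run-through starts before Rhythm Overdub ends → Rhythm Overdub and Sectional Run-through overlap.
Strings Warm-up starts after Rhythm Overdub ends.
Strings Warm-up starts after Sectional Run-through ends.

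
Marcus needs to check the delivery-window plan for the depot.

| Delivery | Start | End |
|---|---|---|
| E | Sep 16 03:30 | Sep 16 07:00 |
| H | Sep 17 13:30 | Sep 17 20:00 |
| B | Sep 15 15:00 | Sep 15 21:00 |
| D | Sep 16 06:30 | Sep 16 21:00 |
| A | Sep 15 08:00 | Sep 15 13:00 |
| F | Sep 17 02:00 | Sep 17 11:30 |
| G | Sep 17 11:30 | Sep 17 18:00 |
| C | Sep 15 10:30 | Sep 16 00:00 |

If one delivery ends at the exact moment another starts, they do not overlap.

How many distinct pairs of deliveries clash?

Two intervals overlap when each starts before the other ends.
Sorted by start: A, C, B, E, D, F, G, H.
C starts before A ends → A and C overlap.
B starts after A ends, so nothing later overlaps A either.
B starts before C ends → C and B overlap.
E starts after C ends, so nothing later overlaps C either.
E starts after B ends, so nothing later overlaps B either.
D starts before E ends → E and D overlap.
F starts after E ends, so nothing later overlaps E either.
F starts after D ends, so nothing later overlaps D either.
G starts exactly when F ends (back-to-back, no overlap), so nothing later overlaps F either.
H starts before G ends → G and H overlap.
Overlapping pairs: A & C, B & C, D & E, G & H — 4 in total.

4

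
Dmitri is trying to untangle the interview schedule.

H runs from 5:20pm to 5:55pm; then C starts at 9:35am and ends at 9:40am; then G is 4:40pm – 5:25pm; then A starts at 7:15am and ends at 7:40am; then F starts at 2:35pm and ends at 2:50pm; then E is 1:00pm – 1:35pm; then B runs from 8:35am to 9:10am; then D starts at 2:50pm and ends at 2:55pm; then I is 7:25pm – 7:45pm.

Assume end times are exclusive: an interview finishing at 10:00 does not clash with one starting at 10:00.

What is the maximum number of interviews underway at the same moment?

Sweep the timeline, counting +1 at each start and −1 at each end (ends before starts at a tie):
7:15am start A → 1
7:40am end A → 0
8:35am start B → 1
9:10am end B → 0
9:35am start C → 1
9:40am end C → 0
1:00pm start E → 1
1:35pm end E → 0
2:35pm start F → 1
2:50pm end F → 0
2:50pm start D → 1
2:55pm end D → 0
4:40pm start G → 1
5:20pm start H → 2
5:25pm end G → 1
5:55pm end H → 0
7:25pm start I → 1
7:45pm end I → 0
Peak is 2, at 5:20pm (G, H).

2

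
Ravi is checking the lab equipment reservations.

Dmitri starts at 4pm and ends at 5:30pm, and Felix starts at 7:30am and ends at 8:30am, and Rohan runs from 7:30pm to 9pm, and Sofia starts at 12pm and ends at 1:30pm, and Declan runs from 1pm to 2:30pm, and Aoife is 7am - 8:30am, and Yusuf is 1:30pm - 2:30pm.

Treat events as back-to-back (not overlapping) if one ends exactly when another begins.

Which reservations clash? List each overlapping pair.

Sorted by start: Aoife, Felix, Sofia, Declan, Yusuf, Dmitri, Rohan.
Felix starts before Aoife ends → Aoife and Felix overlap.
Sofia starts after Aoife ends, so nothing later overlaps Aoife either.
Sofia starts after Felix ends, so nothing later overlaps Felix either.
Declan starts before Sofia ends → Sofia and Declan overlap.
Yusuf starts exactly when Sofia ends (back-to-back, no overlap), so nothing later overlaps Sofia either.
Yusuf starts before Declan ends → Declan and Yusuf overlap.
Dmitri starts after Declan ends, so nothing later overlaps Declan either.
Dmitri starts after Yusuf ends, so nothing later overlaps Yusuf either.
Rohan starts after Dmitri ends.

Aoife & Felix, Declan & Sofia, Declan & Yusuf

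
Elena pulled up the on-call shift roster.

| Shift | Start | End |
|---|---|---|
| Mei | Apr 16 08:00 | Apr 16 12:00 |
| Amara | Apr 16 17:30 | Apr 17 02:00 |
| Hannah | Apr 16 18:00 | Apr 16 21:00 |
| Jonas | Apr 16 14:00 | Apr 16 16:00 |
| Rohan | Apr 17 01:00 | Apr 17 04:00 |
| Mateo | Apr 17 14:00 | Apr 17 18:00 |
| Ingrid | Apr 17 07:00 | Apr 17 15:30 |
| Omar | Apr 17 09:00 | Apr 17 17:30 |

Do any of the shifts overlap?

Yes

Sorted by start: Mei, Jonas, Amara, Hannah, Rohan, Ingrid, Omar, Mateo.
Jonas starts after Mei ends; Mei is clear from here.
Amara starts after Jonas ends; Jonas is clear from here.
Hannah starts before Amara ends → Amara and Hannah overlap.
That's a conflict, so the schedule is not conflict-free.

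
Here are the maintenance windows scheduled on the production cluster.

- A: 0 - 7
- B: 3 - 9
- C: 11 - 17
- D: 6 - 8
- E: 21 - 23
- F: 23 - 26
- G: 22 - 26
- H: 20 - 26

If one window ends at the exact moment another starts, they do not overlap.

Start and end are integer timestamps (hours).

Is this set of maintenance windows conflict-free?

Sorted by start: A, B, D, C, H, E, G, F.
B starts before A ends → A and B overlap.
That's a conflict, so the schedule is not conflict-free.

No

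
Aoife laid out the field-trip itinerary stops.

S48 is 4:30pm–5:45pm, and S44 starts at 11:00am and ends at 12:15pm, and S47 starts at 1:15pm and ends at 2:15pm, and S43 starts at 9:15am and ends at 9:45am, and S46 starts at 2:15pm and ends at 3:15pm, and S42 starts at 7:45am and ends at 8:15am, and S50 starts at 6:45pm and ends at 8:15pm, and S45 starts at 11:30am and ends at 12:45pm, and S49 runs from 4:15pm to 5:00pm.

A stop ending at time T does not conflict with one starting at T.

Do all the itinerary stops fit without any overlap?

Sorted by start: S42, S43, S44, S45, S47, S46, S49, S48, S50.
S43 starts after S42 ends; S42 is clear from here.
S44 starts after S43 ends; S43 is clear from here.
S45 starts before S44 ends → S44 and S45 overlap.
That's a conflict, so the schedule is not conflict-free.

No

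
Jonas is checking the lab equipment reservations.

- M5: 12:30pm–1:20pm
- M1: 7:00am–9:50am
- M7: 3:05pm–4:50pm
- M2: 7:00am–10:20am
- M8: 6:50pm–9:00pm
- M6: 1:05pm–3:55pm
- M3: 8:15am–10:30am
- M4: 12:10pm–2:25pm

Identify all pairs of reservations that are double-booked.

M1 & M2, M1 & M3, M2 & M3, M4 & M5, M4 & M6, M5 & M6, M6 & M7

Sorted by start: M1, M2, M3, M4, M5, M6, M7, M8.
M2 starts before M1 ends → M1 and M2 overlap.
M3 starts before M1 ends → M1 and M3 overlap.
M4 starts after M1 ends, so M1 has no further overlaps.
M3 starts before M2 ends → M2 and M3 overlap.
M4 starts after M2 ends, so M2 has no further overlaps.
M4 starts after M3 ends, so M3 has no further overlaps.
M5 starts before M4 ends → M4 and M5 overlap.
M6 starts before M4 ends → M4 and M6 overlap.
M7 starts after M4 ends, so M4 has no further overlaps.
M6 starts before M5 ends → M5 and M6 overlap.
M7 starts after M5 ends, so M5 has no further overlaps.
M7 starts before M6 ends → M6 and M7 overlap.
M8 starts after M6 ends.
M8 starts after M7 ends.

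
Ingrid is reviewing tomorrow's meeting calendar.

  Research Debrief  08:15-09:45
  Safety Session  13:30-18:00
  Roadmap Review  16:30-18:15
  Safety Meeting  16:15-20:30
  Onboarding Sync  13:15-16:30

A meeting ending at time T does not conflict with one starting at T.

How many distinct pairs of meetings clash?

5

Sorted by start: Research Debrief, Onboarding Sync, Safety Session, Safety Meeting, Roadmap Review.
Onboarding Sync starts after Research Debrief ends, so nothing later overlaps Research Debrief either.
Safety Session starts before Onboarding Sync ends → Onboarding Sync and Safety Session overlap.
Safety Meeting starts before Onboarding Sync ends → Onboarding Sync and Safety Meeting overlap.
Roadmap Review starts exactly when Onboarding Sync ends (back-to-back, no overlap).
Safety Meeting starts before Safety Session ends → Safety Session and Safety Meeting overlap.
Roadmap Review starts before Safety Session ends → Safety Session and Roadmap Review overlap.
Roadmap Review starts before Safety Meeting ends → Safety Meeting and Roadmap Review overlap.
Overlapping pairs: Onboarding Sync & Safety Meeting, Onboarding Sync & Safety Session, Roadmap Review & Safety Meeting, Roadmap Review & Safety Session, Safety Meeting & Safety Session — 5 in total.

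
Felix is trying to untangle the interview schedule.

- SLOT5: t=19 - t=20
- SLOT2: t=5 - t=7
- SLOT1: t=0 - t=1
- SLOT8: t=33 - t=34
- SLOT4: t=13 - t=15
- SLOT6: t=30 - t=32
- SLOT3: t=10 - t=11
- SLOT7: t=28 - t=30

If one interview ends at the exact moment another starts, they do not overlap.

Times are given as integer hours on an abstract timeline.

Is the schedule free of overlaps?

Sorted by start: SLOT1, SLOT2, SLOT3, SLOT4, SLOT5, SLOT7, SLOT6, SLOT8.
SLOT2 starts after SLOT1 ends — done with SLOT1.
SLOT3 starts after SLOT2 ends — done with SLOT2.
SLOT4 starts after SLOT3 ends — done with SLOT3.
SLOT5 starts after SLOT4 ends — done with SLOT4.
SLOT7 starts after SLOT5 ends — done with SLOT5.
SLOT6 starts exactly when SLOT7 ends (back-to-back, no overlap) — done with SLOT7.
SLOT8 starts after SLOT6 ends.
Every pair is clear; the schedule has no overlaps.

Yes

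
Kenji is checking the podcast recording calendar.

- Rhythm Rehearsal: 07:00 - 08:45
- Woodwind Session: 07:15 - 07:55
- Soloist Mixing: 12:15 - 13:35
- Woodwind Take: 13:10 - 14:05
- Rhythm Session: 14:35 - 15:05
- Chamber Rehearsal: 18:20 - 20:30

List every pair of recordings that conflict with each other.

Rhythm Rehearsal & Woodwind Session, Soloist Mixing & Woodwind Take

Two intervals overlap when each starts before the other ends.
Sorted by start: Rhythm Rehearsal, Woodwind Session, Soloist Mixing, Woodwind Take, Rhythm Session, Chamber Rehearsal.
Woodwind Session starts before Rhythm Rehearsal ends → Rhythm Rehearsal and Woodwind Session overlap.
Soloist Mixing starts after Rhythm Rehearsal ends, so nothing later overlaps Rhythm Rehearsal either.
Soloist Mixing starts after Woodwind Session ends, so nothing later overlaps Woodwind Session either.
Woodwind Take starts before Soloist Mixing ends → Soloist Mixing and Woodwind Take overlap.
Rhythm Session starts after Soloist Mixing ends, so nothing later overlaps Soloist Mixing either.
Rhythm Session starts after Woodwind Take ends, so nothing later overlaps Woodwind Take either.
Chamber Rehearsal starts after Rhythm Session ends.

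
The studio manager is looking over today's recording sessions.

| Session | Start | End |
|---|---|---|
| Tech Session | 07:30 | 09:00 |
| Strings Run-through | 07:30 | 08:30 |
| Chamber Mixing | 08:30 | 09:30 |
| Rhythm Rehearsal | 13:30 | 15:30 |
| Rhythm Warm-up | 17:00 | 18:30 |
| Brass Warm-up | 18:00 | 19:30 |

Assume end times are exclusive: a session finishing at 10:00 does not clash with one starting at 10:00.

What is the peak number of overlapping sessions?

2

Walk through starts and ends in time order (an end at T is processed before a start at T):
07:30 start Strings Run-through → 1
07:30 start Tech Session → 2
08:30 end Strings Run-through → 1
08:30 start Chamber Mixing → 2
09:00 end Tech Session → 1
09:30 end Chamber Mixing → 0
13:30 start Rhythm Rehearsal → 1
15:30 end Rhythm Rehearsal → 0
17:00 start Rhythm Warm-up → 1
18:00 start Brass Warm-up → 2
18:30 end Rhythm Warm-up → 1
19:30 end Brass Warm-up → 0
Peak is 2, at 07:30 (Strings Run-through, Tech Session).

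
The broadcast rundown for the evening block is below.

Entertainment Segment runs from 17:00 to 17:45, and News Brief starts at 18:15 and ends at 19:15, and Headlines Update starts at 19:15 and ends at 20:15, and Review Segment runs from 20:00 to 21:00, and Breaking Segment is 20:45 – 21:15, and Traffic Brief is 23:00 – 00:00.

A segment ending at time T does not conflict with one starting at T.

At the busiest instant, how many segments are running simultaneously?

2

Sweep the timeline, counting +1 at each start and −1 at each end (ends before starts at a tie):
17:00 start Entertainment Segment → 1
17:45 end Entertainment Segment → 0
18:15 start News Brief → 1
19:15 end News Brief → 0
19:15 start Headlines Update → 1
20:00 start Review Segment → 2
20:15 end Headlines Update → 1
20:45 start Breaking Segment → 2
21:00 end Review Segment → 1
21:15 end Breaking Segment → 0
23:00 start Traffic Brief → 1
00:00 end Traffic Brief → 0
Peak is 2, at 20:00 (Headlines Update, Review Segment).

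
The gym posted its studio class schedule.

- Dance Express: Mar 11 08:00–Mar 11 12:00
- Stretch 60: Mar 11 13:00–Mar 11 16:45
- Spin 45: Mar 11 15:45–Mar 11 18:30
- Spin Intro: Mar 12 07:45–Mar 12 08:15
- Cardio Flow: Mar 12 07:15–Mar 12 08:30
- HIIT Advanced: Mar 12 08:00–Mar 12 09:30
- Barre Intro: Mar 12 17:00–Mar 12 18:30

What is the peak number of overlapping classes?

3

Sweep the timeline, counting +1 at each start and −1 at each end (ends before starts at a tie):
Mar 11 08:00 start Dance Express → 1
Mar 11 12:00 end Dance Express → 0
Mar 11 13:00 start Stretch 60 → 1
Mar 11 15:45 start Spin 45 → 2
Mar 11 16:45 end Stretch 60 → 1
Mar 11 18:30 end Spin 45 → 0
Mar 12 07:15 start Cardio Flow → 1
Mar 12 07:45 start Spin Intro → 2
Mar 12 08:00 start HIIT Advanced → 3
Mar 12 08:15 end Spin Intro → 2
Mar 12 08:30 end Cardio Flow → 1
Mar 12 09:30 end HIIT Advanced → 0
Mar 12 17:00 start Barre Intro → 1
Mar 12 18:30 end Barre Intro → 0
Peak is 3, at Mar 12 08:00 (Cardio Flow, HIIT Advanced, Spin Intro).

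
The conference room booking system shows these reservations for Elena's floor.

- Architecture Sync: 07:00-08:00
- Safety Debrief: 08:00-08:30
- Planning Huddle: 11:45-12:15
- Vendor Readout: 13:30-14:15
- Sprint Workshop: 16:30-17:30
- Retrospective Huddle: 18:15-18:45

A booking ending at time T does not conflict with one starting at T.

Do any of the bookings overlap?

Sorted by start: Architecture Sync, Safety Debrief, Planning Huddle, Vendor Readout, Sprint Workshop, Retrospective Huddle.
Safety Debrief starts exactly when Architecture Sync ends (back-to-back, no overlap) — done with Architecture Sync.
Planning Huddle starts after Safety Debrief ends — done with Safety Debrief.
Vendor Readout starts after Planning Huddle ends — done with Planning Huddle.
Sprint Workshop starts after Vendor Readout ends — done with Vendor Readout.
Retrospective Huddle starts after Sprint Workshop ends.
Every pair is clear; the schedule has no overlaps.

No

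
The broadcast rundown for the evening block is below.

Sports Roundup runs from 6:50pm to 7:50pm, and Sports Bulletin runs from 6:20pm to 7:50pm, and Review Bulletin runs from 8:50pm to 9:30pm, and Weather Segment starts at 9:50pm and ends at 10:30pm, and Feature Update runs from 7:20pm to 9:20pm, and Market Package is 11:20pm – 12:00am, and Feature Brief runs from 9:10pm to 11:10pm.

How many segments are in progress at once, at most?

3

Walk through starts and ends in time order (an end at T is processed before a start at T):
6:20pm start Sports Bulletin → 1
6:50pm start Sports Roundup → 2
7:20pm start Feature Update → 3
7:50pm end Sports Bulletin → 2
7:50pm end Sports Roundup → 1
8:50pm start Review Bulletin → 2
9:10pm start Feature Brief → 3
9:20pm end Feature Update → 2
9:30pm end Review Bulletin → 1
9:50pm start Weather Segment → 2
10:30pm end Weather Segment → 1
11:10pm end Feature Brief → 0
11:20pm start Market Package → 1
12:00am end Market Package → 0
Peak is 3, at 7:20pm (Feature Update, Sports Bulletin, Sports Roundup).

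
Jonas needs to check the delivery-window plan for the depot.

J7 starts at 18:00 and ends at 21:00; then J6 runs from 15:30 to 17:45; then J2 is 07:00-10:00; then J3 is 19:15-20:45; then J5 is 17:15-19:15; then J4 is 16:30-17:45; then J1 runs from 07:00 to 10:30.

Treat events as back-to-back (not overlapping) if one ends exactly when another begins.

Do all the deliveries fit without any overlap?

Check each pair: they overlap iff neither finishes before the other starts.
Sorted by start: J1, J2, J6, J4, J5, J7, J3.
J2 starts before J1 ends → J1 and J2 overlap.
That's a conflict, so the schedule is not conflict-free.

No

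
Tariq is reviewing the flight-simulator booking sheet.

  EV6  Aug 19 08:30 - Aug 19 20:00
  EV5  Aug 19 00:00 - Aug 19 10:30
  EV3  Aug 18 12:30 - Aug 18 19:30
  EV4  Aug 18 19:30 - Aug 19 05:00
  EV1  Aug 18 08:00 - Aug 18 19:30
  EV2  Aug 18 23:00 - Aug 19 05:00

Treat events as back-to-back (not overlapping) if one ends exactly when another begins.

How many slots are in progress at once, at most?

3

Sort all start/end points and keep a running count:
Aug 18 08:00 start EV1 → 1
Aug 18 12:30 start EV3 → 2
Aug 18 19:30 end EV1 → 1
Aug 18 19:30 end EV3 → 0
Aug 18 19:30 start EV4 → 1
Aug 18 23:00 start EV2 → 2
Aug 19 00:00 start EV5 → 3
Aug 19 05:00 end EV2 → 2
Aug 19 05:00 end EV4 → 1
Aug 19 08:30 start EV6 → 2
Aug 19 10:30 end EV5 → 1
Aug 19 20:00 end EV6 → 0
Peak is 3, at Aug 19 00:00 (EV2, EV4, EV5).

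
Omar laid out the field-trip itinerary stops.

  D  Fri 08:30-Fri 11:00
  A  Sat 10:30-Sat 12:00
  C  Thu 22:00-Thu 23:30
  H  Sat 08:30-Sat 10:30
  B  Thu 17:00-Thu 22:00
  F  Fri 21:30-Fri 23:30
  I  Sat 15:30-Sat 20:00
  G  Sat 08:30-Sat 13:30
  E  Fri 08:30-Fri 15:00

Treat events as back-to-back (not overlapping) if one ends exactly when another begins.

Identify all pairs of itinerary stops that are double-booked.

Sorted by start: B, C, D, E, F, G, H, A, I.
C starts exactly when B ends (back-to-back, no overlap); B is clear from here.
D starts after C ends; C is clear from here.
E starts before D ends → D and E overlap.
F starts after D ends; D is clear from here.
F starts after E ends; E is clear from here.
G starts after F ends; F is clear from here.
H starts before G ends → G and H overlap.
A starts before G ends → G and A overlap.
I starts after G ends.
A starts exactly when H ends (back-to-back, no overlap); H is clear from here.
I starts after A ends.

A & G, D & E, G & H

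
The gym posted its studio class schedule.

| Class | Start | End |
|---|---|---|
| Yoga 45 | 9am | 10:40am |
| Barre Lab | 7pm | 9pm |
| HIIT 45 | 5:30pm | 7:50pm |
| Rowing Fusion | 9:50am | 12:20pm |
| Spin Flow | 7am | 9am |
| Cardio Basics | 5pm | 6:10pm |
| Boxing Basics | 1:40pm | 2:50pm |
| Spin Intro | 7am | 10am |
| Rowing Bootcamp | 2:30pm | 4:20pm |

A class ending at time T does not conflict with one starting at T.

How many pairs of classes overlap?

Sorted by start: Spin Flow, Spin Intro, Yoga 45, Rowing Fusion, Boxing Basics, Rowing Bootcamp, Cardio Basics, HIIT 45, Barre Lab.
Spin Intro starts before Spin Flow ends → Spin Flow and Spin Intro overlap.
Yoga 45 starts exactly when Spin Flow ends (back-to-back, no overlap) — done with Spin Flow.
Yoga 45 starts before Spin Intro ends → Spin Intro and Yoga 45 overlap.
Rowing Fusion starts before Spin Intro ends → Spin Intro and Rowing Fusion overlap.
Boxing Basics starts after Spin Intro ends — done with Spin Intro.
Rowing Fusion starts before Yoga 45 ends → Yoga 45 and Rowing Fusion overlap.
Boxing Basics starts after Yoga 45 ends — done with Yoga 45.
Boxing Basics starts after Rowing Fusion ends — done with Rowing Fusion.
Rowing Bootcamp starts before Boxing Basics ends → Boxing Basics and Rowing Bootcamp overlap.
Cardio Basics starts after Boxing Basics ends — done with Boxing Basics.
Cardio Basics starts after Rowing Bootcamp ends — done with Rowing Bootcamp.
HIIT 45 starts before Cardio Basics ends → Cardio Basics and HIIT 45 overlap.
Barre Lab starts after Cardio Basics ends.
Barre Lab starts before HIIT 45 ends → HIIT 45 and Barre Lab overlap.
Overlapping pairs: Barre Lab & HIIT 45, Boxing Basics & Rowing Bootcamp, Cardio Basics & HIIT 45, Rowing Fusion & Spin Intro, Rowing Fusion & Yoga 45, Spin Flow & Spin Intro, Spin Intro & Yoga 45 — 7 in total.

7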